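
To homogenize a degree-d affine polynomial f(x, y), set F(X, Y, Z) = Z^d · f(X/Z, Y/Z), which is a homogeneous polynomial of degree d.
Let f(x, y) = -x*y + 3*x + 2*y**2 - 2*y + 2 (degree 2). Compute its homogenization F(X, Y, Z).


F(X, Y, Z) = -X*Y + 3*X*Z + 2*Y**2 - 2*Y*Z + 2*Z**2

deg(f) = 2.
Substitute x = X/Z, y = Y/Z into f, then multiply by Z^2.
  monomial -1·x^1·y^1 ↦ -1·X^1·Y^1·Z^0.
  monomial 3·x^1·y^0 ↦ 3·X^1·Y^0·Z^1.
  monomial 2·x^0·y^2 ↦ 2·X^0·Y^2·Z^0.
  monomial -2·x^0·y^1 ↦ -2·X^0·Y^1·Z^1.
  monomial 2·x^0·y^0 ↦ 2·X^0·Y^0·Z^2.
Collecting: F(X, Y, Z) = -X*Y + 3*X*Z + 2*Y**2 - 2*Y*Z + 2*Z**2.


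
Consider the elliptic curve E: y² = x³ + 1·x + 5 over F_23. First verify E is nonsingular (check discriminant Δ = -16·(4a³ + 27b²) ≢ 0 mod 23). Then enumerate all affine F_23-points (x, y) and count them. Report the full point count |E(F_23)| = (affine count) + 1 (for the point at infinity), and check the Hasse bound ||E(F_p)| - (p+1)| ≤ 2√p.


Affine points = {(3, 9), (3, 14), (4, 2), (4, 21), (10, 7), (10, 16), (11, 6), (11, 17), (14, 7), (14, 16), (16, 0), (17, 6), (17, 17), (18, 6), (18, 17), (19, 11), (19, 12), (21, 8), (21, 15), (22, 7), (22, 16)}; affine count = 21; |E(F_23)| = 22.

Discriminant check: Δ ∝ 4a³ + 27b² = 4·1³ + 27·5² = 4·1 + 27·25 ≡ 12 (mod 23). Nonzero ⇒ E is nonsingular.
For each x ∈ F_23, compute rhs = x³ + 1·x + 5 mod 23, then count y ∈ F_23 with y² ≡ rhs.
  x = 0: rhs = 5, matching y values: none (0 points).
  x = 1: rhs = 7, matching y values: none (0 points).
  x = 2: rhs = 15, matching y values: none (0 points).
  x = 3: rhs = 12, matching y values: 9, 14 (2 points).
  x = 4: rhs = 4, matching y values: 2, 21 (2 points).
  x = 5: rhs = 20, matching y values: none (0 points).
  x = 6: rhs = 20, matching y values: none (0 points).
  x = 7: rhs = 10, matching y values: none (0 points).
  x = 8: rhs = 19, matching y values: none (0 points).
  x = 9: rhs = 7, matching y values: none (0 points).
  x = 10: rhs = 3, matching y values: 7, 16 (2 points).
  x = 11: rhs = 13, matching y values: 6, 17 (2 points).
  x = 12: rhs = 20, matching y values: none (0 points).
  x = 13: rhs = 7, matching y values: none (0 points).
  x = 14: rhs = 3, matching y values: 7, 16 (2 points).
  x = 15: rhs = 14, matching y values: none (0 points).
  x = 16: rhs = 0, matching y values: 0 (1 points).
  x = 17: rhs = 13, matching y values: 6, 17 (2 points).
  x = 18: rhs = 13, matching y values: 6, 17 (2 points).
  x = 19: rhs = 6, matching y values: 11, 12 (2 points).
  x = 20: rhs = 21, matching y values: none (0 points).
  x = 21: rhs = 18, matching y values: 8, 15 (2 points).
  x = 22: rhs = 3, matching y values: 7, 16 (2 points).
Total affine count: 21.
Full point count |E(F_23)| = 21 + 1 = 22.
Hasse bound: |22 − (23+1)| = |-2| = 2 ≤ 2√23 ≈ 9.5917 ✓.


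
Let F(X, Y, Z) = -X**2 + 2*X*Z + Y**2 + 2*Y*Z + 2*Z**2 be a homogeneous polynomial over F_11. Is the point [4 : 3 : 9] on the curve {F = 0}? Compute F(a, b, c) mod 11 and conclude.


F(4,3,9) ≡ 6 (mod 11); P is NOT on the curve.

Evaluate F(4, 3, 9) term-by-term (mod 11).
  -X**2 ↦ -1·16·1·1 = -16
  2*X*Z ↦ 2·4·1·9 = 72
  Y**2 ↦ 1·1·9·1 = 9
  2*Y*Z ↦ 2·1·3·9 = 54
  2*Z**2 ↦ 2·1·1·81 = 162
Sum: F(4, 3, 9) = (-16) + (72) + (9) + (54) + (162) = 281.
Reducing mod 11: 281 ≡ 6 (mod 11).
Since F(a, b, c) ≡ 6 ≠ 0 (mod 11), P does NOT lie on the curve.


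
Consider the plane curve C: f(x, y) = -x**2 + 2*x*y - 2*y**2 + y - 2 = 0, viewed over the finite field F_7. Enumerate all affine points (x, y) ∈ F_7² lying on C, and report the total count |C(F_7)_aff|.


Affine F_7-points: {(4, 4)}; count = 1.

For each of the 49 pairs (x, y) ∈ F_7², evaluate f(x, y) mod 7. Record the zeros.
  x = 0: [0↦5, 1↦4, 2↦6, 3↦4, 4↦5, 5↦2, 6↦2]  zeros at y ∈ ∅
  x = 1: [0↦4, 1↦5, 2↦2, 3↦2, 4↦5, 5↦4, 6↦6]  zeros at y ∈ ∅
  x = 2: [0↦1, 1↦4, 2↦3, 3↦5, 4↦3, 5↦4, 6↦1]  zeros at y ∈ ∅
  x = 3: [0↦3, 1↦1, 2↦2, 3↦6, 4↦6, 5↦2, 6↦1]  zeros at y ∈ ∅
  x = 4: [0↦3, 1↦3, 2↦6, 3↦5, 4↦0, 5↦5, 6↦6]  zeros at y ∈ {4}
  x = 5: [0↦1, 1↦3, 2↦1, 3↦2, 4↦6, 5↦6, 6↦2]  zeros at y ∈ ∅
  x = 6: [0↦4, 1↦1, 2↦1, 3↦4, 4↦3, 5↦5, 6↦3]  zeros at y ∈ ∅
Collecting zeros: affine points = {(4, 4)}.
Total count |C(F_7)_aff| = 1.


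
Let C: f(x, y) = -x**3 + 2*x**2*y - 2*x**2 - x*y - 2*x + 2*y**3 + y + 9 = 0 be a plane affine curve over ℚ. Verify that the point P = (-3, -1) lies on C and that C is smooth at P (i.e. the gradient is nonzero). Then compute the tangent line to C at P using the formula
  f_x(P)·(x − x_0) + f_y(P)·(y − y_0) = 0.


Tangent line at P: -4*x + 28*y + 16 = 0.

Step 1: f(-3, -1) = 0, so P lies on C.
Step 2: partial derivatives
  f_x(x, y) = -3*x**2 + 4*x*y - 4*x - y - 2, f_y(x, y) = 2*x**2 - x + 6*y**2 + 1.
  f_x(P) = -4, f_y(P) = 28 (gradient nonzero, so P is smooth).
Step 3: tangent line at P: -4·(x − -3) + 28·(y − -1) = 0.
Expanding: -4*x + 28*y + 16 = 0.


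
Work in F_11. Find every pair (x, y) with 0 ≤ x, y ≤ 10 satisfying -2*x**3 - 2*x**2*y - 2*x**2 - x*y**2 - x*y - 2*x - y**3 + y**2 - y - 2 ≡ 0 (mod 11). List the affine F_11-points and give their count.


Affine F_11-points: {(1, 4), (2, 3), (2, 4), (3, 4), (4, 2), (5, 7), (6, 2), (7, 1), (7, 3), (9, 2), (9, 3), (9, 9), (10, 0)}; count = 13.

For each of the 121 pairs (x, y) ∈ F_11², evaluate f(x, y) mod 11. Record the zeros.
  x = 0: [0↦9, 1↦8, 2↦3, 3↦10, 4↦1, 5↦3, 6↦10, 7↦5, 8↦4, 9↦1, 10↦1]  zeros at y ∈ ∅
  x = 1: [0↦3, 1↦9, 2↦9, 3↦8, 4↦0, 5↦1, 6↦5, 7↦6, 8↦9, 9↦8, 10↦8]  zeros at y ∈ {4}
  x = 2: [0↦3, 1↦1, 2↦2, 3↦0, 4↦0, 5↦7, 6↦4, 7↦7, 8↦10, 9↦7, 10↦3]  zeros at y ∈ {3, 4}
  x = 3: [0↦8, 1↦5, 2↦3, 3↦7, 4↦0, 5↦9, 6↦6, 7↦7, 8↦6, 9↦8, 10↦7]  zeros at y ∈ {4}
  x = 4: [0↦6, 1↦9, 2↦0, 3↦6, 4↦10, 5↦6, 6↦10, 7↦5, 8↦7, 9↦10, 10↦8]  zeros at y ∈ {2}
  x = 5: [0↦7, 1↦1, 2↦3, 3↦7, 4↦7, 5↦8, 6↦4, 7↦0, 8↦1, 9↦1, 10↦5]  zeros at y ∈ {7}
  x = 6: [0↦10, 1↦2, 2↦0, 3↦9, 4↦1, 5↦3, 6↦9, 7↦2, 8↦9, 9↦2, 10↦8]  zeros at y ∈ {2}
  x = 7: [0↦3, 1↦0, 2↦1, 3↦0, 4↦2, 5↦1, 6↦2, 7↦10, 8↦8, 9↦1, 10↦5]  zeros at y ∈ {1, 3}
  x = 8: [0↦7, 1↦5, 2↦5, 3↦1, 4↦9, 5↦1, 6↦4, 7↦1, 8↦8, 9↦8, 10↦6]  zeros at y ∈ ∅
  x = 9: [0↦10, 1↦5, 2↦0, 3↦0, 4↦10, 5↦2, 6↦3, 7↦7, 8↦8, 9↦0, 10↦10]  zeros at y ∈ {2, 3, 9}
  x = 10: [0↦0, 1↦10, 2↦7, 3↦7, 4↦4, 5↦3, 6↦9, 7↦5, 8↦7, 9↦9, 10↦5]  zeros at y ∈ {0}
Collecting zeros: affine points = {(1, 4), (2, 3), (2, 4), (3, 4), (4, 2), (5, 7), (6, 2), (7, 1), (7, 3), (9, 2), (9, 3), (9, 9), (10, 0)}.
Total count |C(F_11)_aff| = 13.


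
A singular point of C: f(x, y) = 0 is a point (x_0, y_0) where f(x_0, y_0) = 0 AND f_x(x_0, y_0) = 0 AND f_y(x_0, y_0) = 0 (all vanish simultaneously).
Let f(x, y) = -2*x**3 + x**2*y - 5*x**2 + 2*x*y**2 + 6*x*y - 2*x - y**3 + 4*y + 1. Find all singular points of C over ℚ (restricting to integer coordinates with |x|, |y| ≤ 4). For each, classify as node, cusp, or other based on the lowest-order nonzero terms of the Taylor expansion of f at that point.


Singular points: {(-1, -1)}; classification: cusp.

Compute partial derivatives:
  f_x = -6*x**2 + 2*x*y - 10*x + 2*y**2 + 6*y - 2.
  f_y = x**2 + 4*x*y + 6*x - 3*y**2 + 4.
Scan x_0 ∈ {−4, ..., 4}. For each x_0, f_y(x_0, y) is a polynomial in y; find its integer roots y ∈ {−4, ..., 4}, then test f_x and f at those candidates.
  x = -4: f_y(-4, y) = -3*y**2 - 16*y - 4; no integer root y with |y| ≤ 4.
  x = -3: f_y(-3, y) = -3*y**2 - 12*y - 5; no integer root y with |y| ≤ 4.
  x = -2: f_y(-2, y) = -3*y**2 - 8*y - 4; vanishes at y ∈ {-2}. (-2, -2): f_x = -2 ≠ 0.
  x = -1: f_y(-1, y) = -3*y**2 - 4*y - 1; vanishes at y ∈ {-1}. (-1, -1): f_x = 0, f = 0 — SINGULAR.
  x = 0: f_y(0, y) = 4 - 3*y**2; no integer root y with |y| ≤ 4.
  x = 1: f_y(1, y) = -3*y**2 + 4*y + 11; no integer root y with |y| ≤ 4.
  x = 2: f_y(2, y) = -3*y**2 + 8*y + 20; no integer root y with |y| ≤ 4.
  x = 3: f_y(3, y) = -3*y**2 + 12*y + 31; no integer root y with |y| ≤ 4.
  x = 4: f_y(4, y) = -3*y**2 + 16*y + 44; vanishes at y ∈ {-2}. (4, -2): f_x = -158 ≠ 0.
Only singular point on the grid: (-1, -1).
Classify: substitute x = -1 + u, y = -1 + v and expand: f = -2*u**3 + u**2*v + 2*u*v**2 - v**3 + v**2.
No constant or linear terms (consistent with a singular point). Quadratic part: v**2. Cubic part: -2*u**3 + u**2*v + 2*u*v**2 - v**3.
The quadratic part v**2 is a perfect square, so there is a single (double) tangent line v = 0, i.e. y = -1. Restricting the cubic part to that line (v = 0) leaves -2*u**3 ≠ 0, so f is not divisible by v and the branch is v² ≈ 2*u**3 to lowest order — this is a cusp.
Classification: cusp.


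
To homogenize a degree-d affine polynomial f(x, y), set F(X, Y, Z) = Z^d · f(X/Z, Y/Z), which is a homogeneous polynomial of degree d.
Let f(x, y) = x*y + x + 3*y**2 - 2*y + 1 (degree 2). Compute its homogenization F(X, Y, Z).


F(X, Y, Z) = X*Y + X*Z + 3*Y**2 - 2*Y*Z + Z**2

deg(f) = 2.
Substitute x = X/Z, y = Y/Z into f, then multiply by Z^2.
  monomial 1·x^1·y^1 ↦ 1·X^1·Y^1·Z^0.
  monomial 1·x^1·y^0 ↦ 1·X^1·Y^0·Z^1.
  monomial 3·x^0·y^2 ↦ 3·X^0·Y^2·Z^0.
  monomial -2·x^0·y^1 ↦ -2·X^0·Y^1·Z^1.
  monomial 1·x^0·y^0 ↦ 1·X^0·Y^0·Z^2.
Collecting: F(X, Y, Z) = X*Y + X*Z + 3*Y**2 - 2*Y*Z + Z**2.


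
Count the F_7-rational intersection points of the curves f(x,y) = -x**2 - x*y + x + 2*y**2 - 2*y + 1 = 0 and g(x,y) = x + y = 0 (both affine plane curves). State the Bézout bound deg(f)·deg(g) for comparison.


Common zeros: {(3, 4), (6, 1)}; count = 2; Bézout bound = 2.

deg(f) = 2, deg(g) = 1, so Bézout bound = 2.
Scan x ∈ F_7. For each x, list the y ∈ F_7 with f(x, y) ≡ 0 and those with g(x, y) ≡ 0 (mod 7); the common zeros in that column are the intersection.
  x = 0: f ≡ 0 at y ∈ ∅; g ≡ 0 at y ∈ {0}; common: ∅.
  x = 1: f ≡ 0 at y ∈ {1, 4}; g ≡ 0 at y ∈ {6}; common: ∅.
  x = 2: f ≡ 0 at y ∈ ∅; g ≡ 0 at y ∈ {5}; common: ∅.
  x = 3: f ≡ 0 at y ∈ {2, 4}; g ≡ 0 at y ∈ {4}; common: {4}.
  x = 4: f ≡ 0 at y ∈ ∅; g ≡ 0 at y ∈ {3}; common: ∅.
  x = 5: f ≡ 0 at y ∈ ∅; g ≡ 0 at y ∈ {2}; common: ∅.
  x = 6: f ≡ 0 at y ∈ {1, 3}; g ≡ 0 at y ∈ {1}; common: {1}.
Collecting: common zeros = {(3, 4), (6, 1)}, so the count is 2.
Comparison with the Bézout bound: 2 ≤ 2 = deg(f)·deg(g), as expected for curves with no common component (the bound is attained).


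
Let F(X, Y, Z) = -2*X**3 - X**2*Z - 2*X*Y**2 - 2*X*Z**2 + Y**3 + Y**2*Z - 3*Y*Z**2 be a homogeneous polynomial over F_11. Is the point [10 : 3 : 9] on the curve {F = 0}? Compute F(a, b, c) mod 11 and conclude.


F(10,3,9) ≡ 3 (mod 11); P is NOT on the curve.

Evaluate F(10, 3, 9) term-by-term (mod 11).
  -2*X**3 ↦ -2·1000·1·1 = -2000
  -X**2*Z ↦ -1·100·1·9 = -900
  -2*X*Y**2 ↦ -2·10·9·1 = -180
  -2*X*Z**2 ↦ -2·10·1·81 = -1620
  Y**3 ↦ 1·1·27·1 = 27
  Y**2*Z ↦ 1·1·9·9 = 81
  -3*Y*Z**2 ↦ -3·1·3·81 = -729
Sum: F(10, 3, 9) = (-2000) + (-900) + (-180) + (-1620) + (27) + (81) + (-729) = -5321.
Reducing mod 11: -5321 ≡ 3 (mod 11).
Since F(a, b, c) ≡ 3 ≠ 0 (mod 11), P does NOT lie on the curve.


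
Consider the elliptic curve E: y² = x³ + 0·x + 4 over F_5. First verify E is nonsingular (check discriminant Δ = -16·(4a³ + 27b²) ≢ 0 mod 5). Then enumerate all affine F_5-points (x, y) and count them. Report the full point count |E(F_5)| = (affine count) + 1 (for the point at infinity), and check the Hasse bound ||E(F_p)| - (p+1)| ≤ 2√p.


Affine points = {(0, 2), (0, 3), (1, 0), (3, 1), (3, 4)}; affine count = 5; |E(F_5)| = 6.

Discriminant check: Δ ∝ 4a³ + 27b² = 4·0³ + 27·4² = 4·0 + 27·16 ≡ 2 (mod 5). Nonzero ⇒ E is nonsingular.
For each x ∈ F_5, compute rhs = x³ + 0·x + 4 mod 5, then count y ∈ F_5 with y² ≡ rhs.
  x = 0: rhs = 4, matching y values: 2, 3 (2 points).
  x = 1: rhs = 0, matching y values: 0 (1 points).
  x = 2: rhs = 2, matching y values: none (0 points).
  x = 3: rhs = 1, matching y values: 1, 4 (2 points).
  x = 4: rhs = 3, matching y values: none (0 points).
Total affine count: 5.
Full point count |E(F_5)| = 5 + 1 = 6.
Hasse bound: |6 − (5+1)| = |0| = 0 ≤ 2√5 ≈ 4.4721 ✓.


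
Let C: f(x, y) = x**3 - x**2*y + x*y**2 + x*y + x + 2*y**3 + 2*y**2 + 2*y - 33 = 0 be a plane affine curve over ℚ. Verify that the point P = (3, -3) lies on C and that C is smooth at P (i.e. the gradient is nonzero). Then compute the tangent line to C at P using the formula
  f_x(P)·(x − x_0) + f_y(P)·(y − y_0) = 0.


Tangent line at P: 52*x + 20*y - 96 = 0.

Step 1: f(3, -3) = 0, so P lies on C.
Step 2: partial derivatives
  f_x(x, y) = 3*x**2 - 2*x*y + y**2 + y + 1, f_y(x, y) = -x**2 + 2*x*y + x + 6*y**2 + 4*y + 2.
  f_x(P) = 52, f_y(P) = 20 (gradient nonzero, so P is smooth).
Step 3: tangent line at P: 52·(x − 3) + 20·(y − -3) = 0.
Expanding: 52*x + 20*y - 96 = 0.


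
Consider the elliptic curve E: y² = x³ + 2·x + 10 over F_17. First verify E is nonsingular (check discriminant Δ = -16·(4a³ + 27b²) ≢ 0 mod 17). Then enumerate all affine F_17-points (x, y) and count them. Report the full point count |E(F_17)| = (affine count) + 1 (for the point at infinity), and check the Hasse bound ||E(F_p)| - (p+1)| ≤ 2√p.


Affine points = {(1, 8), (1, 9), (3, 3), (3, 14), (5, 3), (5, 14), (6, 0), (9, 3), (9, 14), (15, 7), (15, 10)}; affine count = 11; |E(F_17)| = 12.

Discriminant check: Δ ∝ 4a³ + 27b² = 4·2³ + 27·10² = 4·8 + 27·100 ≡ 12 (mod 17). Nonzero ⇒ E is nonsingular.
For each x ∈ F_17, compute rhs = x³ + 2·x + 10 mod 17, then count y ∈ F_17 with y² ≡ rhs.
  x = 0: rhs = 10, matching y values: none (0 points).
  x = 1: rhs = 13, matching y values: 8, 9 (2 points).
  x = 2: rhs = 5, matching y values: none (0 points).
  x = 3: rhs = 9, matching y values: 3, 14 (2 points).
  x = 4: rhs = 14, matching y values: none (0 points).
  x = 5: rhs = 9, matching y values: 3, 14 (2 points).
  x = 6: rhs = 0, matching y values: 0 (1 points).
  x = 7: rhs = 10, matching y values: none (0 points).
  x = 8: rhs = 11, matching y values: none (0 points).
  x = 9: rhs = 9, matching y values: 3, 14 (2 points).
  x = 10: rhs = 10, matching y values: none (0 points).
  x = 11: rhs = 3, matching y values: none (0 points).
  x = 12: rhs = 11, matching y values: none (0 points).
  x = 13: rhs = 6, matching y values: none (0 points).
  x = 14: rhs = 11, matching y values: none (0 points).
  x = 15: rhs = 15, matching y values: 7, 10 (2 points).
  x = 16: rhs = 7, matching y values: none (0 points).
Total affine count: 11.
Full point count |E(F_17)| = 11 + 1 = 12.
Hasse bound: |12 − (17+1)| = |-6| = 6 ≤ 2√17 ≈ 8.2462 ✓.


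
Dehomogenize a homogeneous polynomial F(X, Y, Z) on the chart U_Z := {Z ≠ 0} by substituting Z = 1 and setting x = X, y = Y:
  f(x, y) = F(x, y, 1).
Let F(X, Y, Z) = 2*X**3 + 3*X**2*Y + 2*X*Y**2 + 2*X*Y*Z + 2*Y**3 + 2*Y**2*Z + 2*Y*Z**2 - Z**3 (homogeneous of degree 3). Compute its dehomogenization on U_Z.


f(x, y) = 2*x**3 + 3*x**2*y + 2*x*y**2 + 2*x*y + 2*y**3 + 2*y**2 + 2*y - 1

On U_Z we set Z = 1. Each monomial c·X^i·Y^j·Z^k in F becomes c·x^i·y^j·1^k = c·x^i·y^j.
Substituting Z = 1: F(X, Y, 1) = 2*x**3 + 3*x**2*y + 2*x*y**2 + 2*x*y + 2*y**3 + 2*y**2 + 2*y - 1.
Note: deg(f) ≤ deg(F) = 3; strict inequality happens when F is divisible by Z (lost terms).


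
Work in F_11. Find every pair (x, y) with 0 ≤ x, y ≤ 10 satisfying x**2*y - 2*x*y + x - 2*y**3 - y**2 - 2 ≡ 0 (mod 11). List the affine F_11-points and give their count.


Affine F_11-points: {(0, 2), (0, 7), (2, 0), (2, 5), (4, 4), (4, 6), (5, 7), (5, 10), (6, 4), (7, 2), (7, 6), (7, 8), (9, 10), (10, 8)}; count = 14.

For each of the 121 pairs (x, y) ∈ F_11², evaluate f(x, y) mod 11. Record the zeros.
  x = 0: [0↦9, 1↦6, 2↦0, 3↦1, 4↦8, 5↦9, 6↦3, 7↦0, 8↦10, 9↦10, 10↦10]  zeros at y ∈ {2, 7}
  x = 1: [0↦10, 1↦6, 2↦10, 3↦10, 4↦5, 5↦5, 6↦9, 7↦5, 8↦3, 9↦2, 10↦1]  zeros at y ∈ ∅
  x = 2: [0↦0, 1↦8, 2↦2, 3↦3, 4↦10, 5↦0, 6↦5, 7↦2, 8↦1, 9↦1, 10↦1]  zeros at y ∈ {0, 5}
  x = 3: [0↦1, 1↦1, 2↦9, 3↦2, 4↦1, 5↦5, 6↦2, 7↦2, 8↦4, 9↦7, 10↦10]  zeros at y ∈ ∅
  x = 4: [0↦2, 1↦7, 2↦9, 3↦7, 4↦0, 5↦9, 6↦0, 7↦5, 8↦1, 9↦9, 10↦6]  zeros at y ∈ {4, 6}
  x = 5: [0↦3, 1↦4, 2↦2, 3↦7, 4↦7, 5↦1, 6↦10, 7↦0, 8↦3, 9↦7, 10↦0]  zeros at y ∈ {7, 10}
  x = 6: [0↦4, 1↦3, 2↦10, 3↦2, 4↦0, 5↦3, 6↦10, 7↦9, 8↦10, 9↦1, 10↦3]  zeros at y ∈ {4}
  x = 7: [0↦5, 1↦4, 2↦0, 3↦3, 4↦1, 5↦4, 6↦0, 7↦10, 8↦0, 9↦2, 10↦4]  zeros at y ∈ {2, 6, 8}
  x = 8: [0↦6, 1↦7, 2↦5, 3↦10, 4↦10, 5↦4, 6↦2, 7↦3, 8↦6, 9↦10, 10↦3]  zeros at y ∈ ∅
  x = 9: [0↦7, 1↦1, 2↦3, 3↦1, 4↦5, 5↦3, 6↦5, 7↦10, 8↦6, 9↦3, 10↦0]  zeros at y ∈ {10}
  x = 10: [0↦8, 1↦8, 2↦5, 3↦9, 4↦8, 5↦1, 6↦9, 7↦9, 8↦0, 9↦3, 10↦6]  zeros at y ∈ {8}
Collecting zeros: affine points = {(0, 2), (0, 7), (2, 0), (2, 5), (4, 4), (4, 6), (5, 7), (5, 10), (6, 4), (7, 2), (7, 6), (7, 8), (9, 10), (10, 8)}.
Total count |C(F_11)_aff| = 14.


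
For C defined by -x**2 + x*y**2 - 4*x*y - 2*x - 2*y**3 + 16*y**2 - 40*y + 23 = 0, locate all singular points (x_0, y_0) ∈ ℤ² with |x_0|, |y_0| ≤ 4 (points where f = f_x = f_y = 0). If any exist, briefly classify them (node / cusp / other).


Singular points: {(-3, 2)}; classification: node.

Compute partial derivatives:
  f_x = -2*x + y**2 - 4*y - 2.
  f_y = 2*x*y - 4*x - 6*y**2 + 32*y - 40.
Scan x_0 ∈ {−4, ..., 4}. For each x_0, f_y(x_0, y) is a polynomial in y; find its integer roots y ∈ {−4, ..., 4}, then test f_x and f at those candidates.
  x = -4: f_y(-4, y) = -6*y**2 + 24*y - 24; vanishes at y ∈ {2}. (-4, 2): f_x = 2 ≠ 0.
  x = -3: f_y(-3, y) = -6*y**2 + 26*y - 28; vanishes at y ∈ {2}. (-3, 2): f_x = 0, f = 0 — SINGULAR.
  x = -2: f_y(-2, y) = -6*y**2 + 28*y - 32; vanishes at y ∈ {2}. (-2, 2): f_x = -2 ≠ 0.
  x = -1: f_y(-1, y) = -6*y**2 + 30*y - 36; vanishes at y ∈ {2, 3}. (-1, 2): f_x = -4 ≠ 0; (-1, 3): f_x = -3 ≠ 0.
  x = 0: f_y(0, y) = -6*y**2 + 32*y - 40; vanishes at y ∈ {2}. (0, 2): f_x = -6 ≠ 0.
  x = 1: f_y(1, y) = -6*y**2 + 34*y - 44; vanishes at y ∈ {2}. (1, 2): f_x = -8 ≠ 0.
  x = 2: f_y(2, y) = -6*y**2 + 36*y - 48; vanishes at y ∈ {2, 4}. (2, 2): f_x = -10 ≠ 0; (2, 4): f_x = -6 ≠ 0.
  x = 3: f_y(3, y) = -6*y**2 + 38*y - 52; vanishes at y ∈ {2}. (3, 2): f_x = -12 ≠ 0.
  x = 4: f_y(4, y) = -6*y**2 + 40*y - 56; vanishes at y ∈ {2}. (4, 2): f_x = -14 ≠ 0.
Only singular point on the grid: (-3, 2).
Classify: substitute x = -3 + u, y = 2 + v and expand: f = -u**2 + u*v**2 - 2*v**3 + v**2.
No constant or linear terms (consistent with a singular point). Quadratic part: -u**2 + v**2. Cubic part: u*v**2 - 2*v**3.
The quadratic part v**2 - u**2 = (v − u)(v + u) splits into two distinct linear factors, so there are two distinct tangent lines y − 2 = ±(x − -3) — this is a node (ordinary double point).
Classification: node.


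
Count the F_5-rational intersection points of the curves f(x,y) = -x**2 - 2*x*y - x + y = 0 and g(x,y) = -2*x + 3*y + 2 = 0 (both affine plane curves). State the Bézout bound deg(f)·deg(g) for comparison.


Common zeros: ∅; count = 0; Bézout bound = 2.

deg(f) = 2, deg(g) = 1, so Bézout bound = 2.
Scan x ∈ F_5. For each x, list the y ∈ F_5 with f(x, y) ≡ 0 and those with g(x, y) ≡ 0 (mod 5); the common zeros in that column are the intersection.
  x = 0: f ≡ 0 at y ∈ {0}; g ≡ 0 at y ∈ {1}; common: ∅.
  x = 1: f ≡ 0 at y ∈ {3}; g ≡ 0 at y ∈ {0}; common: ∅.
  x = 2: f ≡ 0 at y ∈ {3}; g ≡ 0 at y ∈ {4}; common: ∅.
  x = 3: f ≡ 0 at y ∈ ∅; g ≡ 0 at y ∈ {3}; common: ∅.
  x = 4: f ≡ 0 at y ∈ {0}; g ≡ 0 at y ∈ {2}; common: ∅.
Collecting: common zeros = ∅, so the count is 0.
Comparison with the Bézout bound: 0 ≤ 2 = deg(f)·deg(g), as expected for curves with no common component (the affine F_5-count falls short of the bound because intersections may lie at infinity, over extension fields, or carry multiplicity).


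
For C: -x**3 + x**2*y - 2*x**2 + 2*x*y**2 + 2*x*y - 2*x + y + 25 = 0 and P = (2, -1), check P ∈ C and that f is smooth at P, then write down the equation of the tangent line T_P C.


Tangent line at P: -26*x + y + 53 = 0.

Step 1: f(2, -1) = 0, so P lies on C.
Step 2: partial derivatives
  f_x(x, y) = -3*x**2 + 2*x*y - 4*x + 2*y**2 + 2*y - 2, f_y(x, y) = x**2 + 4*x*y + 2*x + 1.
  f_x(P) = -26, f_y(P) = 1 (gradient nonzero, so P is smooth).
Step 3: tangent line at P: -26·(x − 2) + 1·(y − -1) = 0.
Expanding: -26*x + y + 53 = 0.


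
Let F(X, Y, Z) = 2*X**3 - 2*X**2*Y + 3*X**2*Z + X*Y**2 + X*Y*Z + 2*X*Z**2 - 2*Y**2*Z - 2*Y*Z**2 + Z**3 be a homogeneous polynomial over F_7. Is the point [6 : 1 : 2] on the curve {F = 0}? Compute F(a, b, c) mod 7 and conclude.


F(6,1,2) ≡ 1 (mod 7); P is NOT on the curve.

Evaluate F(6, 1, 2) term-by-term (mod 7).
  2*X**3 ↦ 2·216·1·1 = 432
  -2*X**2*Y ↦ -2·36·1·1 = -72
  3*X**2*Z ↦ 3·36·1·2 = 216
  X*Y**2 ↦ 1·6·1·1 = 6
  X*Y*Z ↦ 1·6·1·2 = 12
  2*X*Z**2 ↦ 2·6·1·4 = 48
  -2*Y**2*Z ↦ -2·1·1·2 = -4
  -2*Y*Z**2 ↦ -2·1·1·4 = -8
  Z**3 ↦ 1·1·1·8 = 8
Sum: F(6, 1, 2) = (432) + (-72) + (216) + (6) + (12) + (48) + (-4) + (-8) + (8) = 638.
Reducing mod 7: 638 ≡ 1 (mod 7).
Since F(a, b, c) ≡ 1 ≠ 0 (mod 7), P does NOT lie on the curve.


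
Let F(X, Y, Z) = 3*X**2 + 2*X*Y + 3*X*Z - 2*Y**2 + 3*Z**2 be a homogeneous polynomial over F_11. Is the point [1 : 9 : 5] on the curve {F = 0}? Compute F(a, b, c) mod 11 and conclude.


F(1,9,5) ≡ 4 (mod 11); P is NOT on the curve.

Evaluate F(1, 9, 5) term-by-term (mod 11).
  3*X**2 ↦ 3·1·1·1 = 3
  2*X*Y ↦ 2·1·9·1 = 18
  3*X*Z ↦ 3·1·1·5 = 15
  -2*Y**2 ↦ -2·1·81·1 = -162
  3*Z**2 ↦ 3·1·1·25 = 75
Sum: F(1, 9, 5) = (3) + (18) + (15) + (-162) + (75) = -51.
Reducing mod 11: -51 ≡ 4 (mod 11).
Since F(a, b, c) ≡ 4 ≠ 0 (mod 11), P does NOT lie on the curve.


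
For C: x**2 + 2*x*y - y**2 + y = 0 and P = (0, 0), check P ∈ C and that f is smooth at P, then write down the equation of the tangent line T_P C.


Tangent line at P: y = 0.

Step 1: f(0, 0) = 0, so P lies on C.
Step 2: partial derivatives
  f_x(x, y) = 2*x + 2*y, f_y(x, y) = 2*x - 2*y + 1.
  f_x(P) = 0, f_y(P) = 1 (gradient nonzero, so P is smooth).
Step 3: tangent line at P: 0·(x − 0) + 1·(y − 0) = 0.
Expanding: y = 0.


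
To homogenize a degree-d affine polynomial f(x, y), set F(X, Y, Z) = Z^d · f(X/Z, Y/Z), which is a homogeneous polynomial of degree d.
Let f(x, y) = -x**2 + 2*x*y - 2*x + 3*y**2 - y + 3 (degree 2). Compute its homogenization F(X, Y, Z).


F(X, Y, Z) = -X**2 + 2*X*Y - 2*X*Z + 3*Y**2 - Y*Z + 3*Z**2

deg(f) = 2.
Substitute x = X/Z, y = Y/Z into f, then multiply by Z^2.
  monomial -1·x^2·y^0 ↦ -1·X^2·Y^0·Z^0.
  monomial 2·x^1·y^1 ↦ 2·X^1·Y^1·Z^0.
  monomial -2·x^1·y^0 ↦ -2·X^1·Y^0·Z^1.
  monomial 3·x^0·y^2 ↦ 3·X^0·Y^2·Z^0.
  monomial -1·x^0·y^1 ↦ -1·X^0·Y^1·Z^1.
  monomial 3·x^0·y^0 ↦ 3·X^0·Y^0·Z^2.
Collecting: F(X, Y, Z) = -X**2 + 2*X*Y - 2*X*Z + 3*Y**2 - Y*Z + 3*Z**2.


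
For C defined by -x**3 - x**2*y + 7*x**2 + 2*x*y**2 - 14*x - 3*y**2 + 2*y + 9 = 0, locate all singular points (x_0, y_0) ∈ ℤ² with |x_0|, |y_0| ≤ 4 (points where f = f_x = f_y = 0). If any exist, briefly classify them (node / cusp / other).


Singular points: {(2, 1)}; classification: cusp.

Compute partial derivatives:
  f_x = -3*x**2 - 2*x*y + 14*x + 2*y**2 - 14.
  f_y = -x**2 + 4*x*y - 6*y + 2.
Scan x_0 ∈ {−4, ..., 4}. For each x_0, f_y(x_0, y) is a polynomial in y; find its integer roots y ∈ {−4, ..., 4}, then test f_x and f at those candidates.
  x = -4: f_y(-4, y) = -22*y - 14; no integer root y with |y| ≤ 4.
  x = -3: f_y(-3, y) = -18*y - 7; no integer root y with |y| ≤ 4.
  x = -2: f_y(-2, y) = -14*y - 2; no integer root y with |y| ≤ 4.
  x = -1: f_y(-1, y) = 1 - 10*y; no integer root y with |y| ≤ 4.
  x = 0: f_y(0, y) = 2 - 6*y; no integer root y with |y| ≤ 4.
  x = 1: f_y(1, y) = 1 - 2*y; no integer root y with |y| ≤ 4.
  x = 2: f_y(2, y) = 2*y - 2; vanishes at y ∈ {1}. (2, 1): f_x = 0, f = 0 — SINGULAR.
  x = 3: f_y(3, y) = 6*y - 7; no integer root y with |y| ≤ 4.
  x = 4: f_y(4, y) = 10*y - 14; no integer root y with |y| ≤ 4.
Only singular point on the grid: (2, 1).
Classify: substitute x = 2 + u, y = 1 + v and expand: f = -u**3 - u**2*v + 2*u*v**2 + v**2.
No constant or linear terms (consistent with a singular point). Quadratic part: v**2. Cubic part: -u**3 - u**2*v + 2*u*v**2.
The quadratic part v**2 is a perfect square, so there is a single (double) tangent line v = 0, i.e. y = 1. Restricting the cubic part to that line (v = 0) leaves -u**3 ≠ 0, so f is not divisible by v and the branch is v² ≈ u**3 to lowest order — this is a cusp.
Classification: cusp.


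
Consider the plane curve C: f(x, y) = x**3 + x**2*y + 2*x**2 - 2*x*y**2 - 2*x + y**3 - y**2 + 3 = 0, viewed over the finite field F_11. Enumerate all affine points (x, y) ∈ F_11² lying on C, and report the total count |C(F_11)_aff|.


Affine F_11-points: {(0, 7), (0, 8), (2, 2), (3, 3), (4, 1), (5, 5), (5, 8), (5, 9), (6, 3), (7, 8), (7, 9), (8, 0), (8, 3), (10, 6), (10, 9)}; count = 15.

For each of the 121 pairs (x, y) ∈ F_11², evaluate f(x, y) mod 11. Record the zeros.
  x = 0: [0↦3, 1↦3, 2↦7, 3↦10, 4↦7, 5↦4, 6↦7, 7↦0, 8↦0, 9↦2, 10↦1]  zeros at y ∈ {7, 8}
  x = 1: [0↦4, 1↦3, 2↦2, 3↦7, 4↦2, 5↦4, 6↦8, 7↦9, 8↦2, 9↦4, 10↦10]  zeros at y ∈ ∅
  x = 2: [0↦4, 1↦4, 2↦0, 3↦9, 4↦4, 5↦2, 6↦9, 7↦9, 8↦8, 9↦1, 10↦5]  zeros at y ∈ {2}
  x = 3: [0↦9, 1↦1, 2↦7, 3↦0, 4↦8, 5↦4, 6↦5, 7↦6, 8↦2, 9↦10, 10↦3]  zeros at y ∈ {3}
  x = 4: [0↦3, 1↦0, 2↦7, 3↦8, 4↦9, 5↦5, 6↦2, 7↦6, 8↦1, 9↦4, 10↦10]  zeros at y ∈ {1}
  x = 5: [0↦3, 1↦7, 2↦6, 3↦6, 4↦2, 5↦0, 6↦6, 7↦4, 8↦0, 9↦0, 10↦10]  zeros at y ∈ {5, 8, 9}
  x = 6: [0↦4, 1↦6, 2↦10, 3↦0, 4↦4, 5↦6, 6↦1, 7↦6, 8↦5, 9↦4, 10↦9]  zeros at y ∈ {3}
  x = 7: [0↦1, 1↦3, 2↦3, 3↦7, 4↦10, 5↦7, 6↦4, 7↦7, 8↦0, 9↦0, 10↦2]  zeros at y ∈ {8, 9}
  x = 8: [0↦0, 1↦4, 2↦2, 3↦0, 4↦4, 5↦9, 6↦10, 7↦2, 8↦2, 9↦5, 10↦6]  zeros at y ∈ {0, 3}
  x = 9: [0↦7, 1↦4, 2↦2, 3↦7, 4↦3, 5↦7, 6↦3, 7↦8, 8↦6, 9↦3, 10↦5]  zeros at y ∈ ∅
  x = 10: [0↦6, 1↦9, 2↦9, 3↦1, 4↦2, 5↦7, 6↦0, 7↦9, 8↦7, 9↦0, 10↦5]  zeros at y ∈ {6, 9}
Collecting zeros: affine points = {(0, 7), (0, 8), (2, 2), (3, 3), (4, 1), (5, 5), (5, 8), (5, 9), (6, 3), (7, 8), (7, 9), (8, 0), (8, 3), (10, 6), (10, 9)}.
Total count |C(F_11)_aff| = 15.


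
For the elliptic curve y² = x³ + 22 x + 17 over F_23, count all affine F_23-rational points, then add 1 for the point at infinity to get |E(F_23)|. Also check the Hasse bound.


Affine points = {(2, 0), (3, 8), (3, 15), (4, 10), (4, 13), (7, 10), (7, 13), (9, 1), (9, 22), (10, 8), (10, 15), (11, 7), (11, 16), (12, 10), (12, 13), (13, 4), (13, 19), (16, 7), (16, 16), (18, 9), (18, 14), (19, 7), (19, 16), (20, 4), (20, 19)}; affine count = 25; |E(F_23)| = 26.

Discriminant check: Δ ∝ 4a³ + 27b² = 4·22³ + 27·17² = 4·10648 + 27·289 ≡ 2 (mod 23). Nonzero ⇒ E is nonsingular.
For each x ∈ F_23, compute rhs = x³ + 22·x + 17 mod 23, then count y ∈ F_23 with y² ≡ rhs.
  x = 0: rhs = 17, matching y values: none (0 points).
  x = 1: rhs = 17, matching y values: none (0 points).
  x = 2: rhs = 0, matching y values: 0 (1 points).
  x = 3: rhs = 18, matching y values: 8, 15 (2 points).
  x = 4: rhs = 8, matching y values: 10, 13 (2 points).
  x = 5: rhs = 22, matching y values: none (0 points).
  x = 6: rhs = 20, matching y values: none (0 points).
  x = 7: rhs = 8, matching y values: 10, 13 (2 points).
  x = 8: rhs = 15, matching y values: none (0 points).
  x = 9: rhs = 1, matching y values: 1, 22 (2 points).
  x = 10: rhs = 18, matching y values: 8, 15 (2 points).
  x = 11: rhs = 3, matching y values: 7, 16 (2 points).
  x = 12: rhs = 8, matching y values: 10, 13 (2 points).
  x = 13: rhs = 16, matching y values: 4, 19 (2 points).
  x = 14: rhs = 10, matching y values: none (0 points).
  x = 15: rhs = 19, matching y values: none (0 points).
  x = 16: rhs = 3, matching y values: 7, 16 (2 points).
  x = 17: rhs = 14, matching y values: none (0 points).
  x = 18: rhs = 12, matching y values: 9, 14 (2 points).
  x = 19: rhs = 3, matching y values: 7, 16 (2 points).
  x = 20: rhs = 16, matching y values: 4, 19 (2 points).
  x = 21: rhs = 11, matching y values: none (0 points).
  x = 22: rhs = 17, matching y values: none (0 points).
Total affine count: 25.
Full point count |E(F_23)| = 25 + 1 = 26.
Hasse bound: |26 − (23+1)| = |2| = 2 ≤ 2√23 ≈ 9.5917 ✓.


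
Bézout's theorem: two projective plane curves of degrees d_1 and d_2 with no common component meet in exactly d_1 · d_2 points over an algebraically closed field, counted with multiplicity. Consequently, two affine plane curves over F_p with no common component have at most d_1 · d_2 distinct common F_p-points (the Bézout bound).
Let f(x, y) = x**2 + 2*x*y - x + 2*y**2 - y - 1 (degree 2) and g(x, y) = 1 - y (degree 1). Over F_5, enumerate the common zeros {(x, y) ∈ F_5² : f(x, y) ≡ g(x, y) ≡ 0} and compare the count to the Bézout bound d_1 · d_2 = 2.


Common zeros: {(0, 1), (4, 1)}; count = 2; Bézout bound = 2.

deg(f) = 2, deg(g) = 1, so Bézout bound = 2.
Scan x ∈ F_5. For each x, list the y ∈ F_5 with f(x, y) ≡ 0 and those with g(x, y) ≡ 0 (mod 5); the common zeros in that column are the intersection.
  x = 0: f ≡ 0 at y ∈ {1, 2}; g ≡ 0 at y ∈ {1}; common: {1}.
  x = 1: f ≡ 0 at y ∈ {3, 4}; g ≡ 0 at y ∈ {1}; common: ∅.
  x = 2: f ≡ 0 at y ∈ {2, 4}; g ≡ 0 at y ∈ {1}; common: ∅.
  x = 3: f ≡ 0 at y ∈ {0}; g ≡ 0 at y ∈ {1}; common: ∅.
  x = 4: f ≡ 0 at y ∈ {1, 3}; g ≡ 0 at y ∈ {1}; common: {1}.
Collecting: common zeros = {(0, 1), (4, 1)}, so the count is 2.
Comparison with the Bézout bound: 2 ≤ 2 = deg(f)·deg(g), as expected for curves with no common component (the bound is attained).


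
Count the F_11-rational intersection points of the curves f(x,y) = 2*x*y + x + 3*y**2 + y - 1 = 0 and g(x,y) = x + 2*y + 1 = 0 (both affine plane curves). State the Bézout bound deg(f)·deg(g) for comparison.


Common zeros: {(1, 10), (3, 9)}; count = 2; Bézout bound = 2.

deg(f) = 2, deg(g) = 1, so Bézout bound = 2.
Scan x ∈ F_11. For each x, list the y ∈ F_11 with f(x, y) ≡ 0 and those with g(x, y) ≡ 0 (mod 11); the common zeros in that column are the intersection.
  x = 0: f ≡ 0 at y ∈ ∅; g ≡ 0 at y ∈ {5}; common: ∅.
  x = 1: f ≡ 0 at y ∈ {0, 10}; g ≡ 0 at y ∈ {10}; common: {10}.
  x = 2: f ≡ 0 at y ∈ ∅; g ≡ 0 at y ∈ {4}; common: ∅.
  x = 3: f ≡ 0 at y ∈ {7, 9}; g ≡ 0 at y ∈ {9}; common: {9}.
  x = 4: f ≡ 0 at y ∈ {2, 6}; g ≡ 0 at y ∈ {3}; common: ∅.
  x = 5: f ≡ 0 at y ∈ ∅; g ≡ 0 at y ∈ {8}; common: ∅.
  x = 6: f ≡ 0 at y ∈ ∅; g ≡ 0 at y ∈ {2}; common: ∅.
  x = 7: f ≡ 0 at y ∈ ∅; g ≡ 0 at y ∈ {7}; common: ∅.
  x = 8: f ≡ 0 at y ∈ ∅; g ≡ 0 at y ∈ {1}; common: ∅.
  x = 9: f ≡ 0 at y ∈ {4, 8}; g ≡ 0 at y ∈ {6}; common: ∅.
  x = 10: f ≡ 0 at y ∈ {1, 3}; g ≡ 0 at y ∈ {0}; common: ∅.
Collecting: common zeros = {(1, 10), (3, 9)}, so the count is 2.
Comparison with the Bézout bound: 2 ≤ 2 = deg(f)·deg(g), as expected for curves with no common component (the bound is attained).


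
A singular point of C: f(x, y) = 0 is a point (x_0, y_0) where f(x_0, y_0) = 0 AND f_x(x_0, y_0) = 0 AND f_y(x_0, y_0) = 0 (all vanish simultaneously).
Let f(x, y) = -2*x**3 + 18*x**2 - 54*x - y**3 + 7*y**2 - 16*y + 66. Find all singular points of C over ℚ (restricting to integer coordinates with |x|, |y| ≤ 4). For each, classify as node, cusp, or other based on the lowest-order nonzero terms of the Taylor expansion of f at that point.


Singular points: {(3, 2)}; classification: cusp.

Compute partial derivatives:
  f_x = -6*x**2 + 36*x - 54.
  f_y = -3*y**2 + 14*y - 16.
Scan x_0 ∈ {−4, ..., 4}. For each x_0, f_y(x_0, y) is a polynomial in y; find its integer roots y ∈ {−4, ..., 4}, then test f_x and f at those candidates.
  x = -4: f_y(-4, y) = -3*y**2 + 14*y - 16; vanishes at y ∈ {2}. (-4, 2): f_x = -294 ≠ 0.
  x = -3: f_y(-3, y) = -3*y**2 + 14*y - 16; vanishes at y ∈ {2}. (-3, 2): f_x = -216 ≠ 0.
  x = -2: f_y(-2, y) = -3*y**2 + 14*y - 16; vanishes at y ∈ {2}. (-2, 2): f_x = -150 ≠ 0.
  x = -1: f_y(-1, y) = -3*y**2 + 14*y - 16; vanishes at y ∈ {2}. (-1, 2): f_x = -96 ≠ 0.
  x = 0: f_y(0, y) = -3*y**2 + 14*y - 16; vanishes at y ∈ {2}. (0, 2): f_x = -54 ≠ 0.
  x = 1: f_y(1, y) = -3*y**2 + 14*y - 16; vanishes at y ∈ {2}. (1, 2): f_x = -24 ≠ 0.
  x = 2: f_y(2, y) = -3*y**2 + 14*y - 16; vanishes at y ∈ {2}. (2, 2): f_x = -6 ≠ 0.
  x = 3: f_y(3, y) = -3*y**2 + 14*y - 16; vanishes at y ∈ {2}. (3, 2): f_x = 0, f = 0 — SINGULAR.
  x = 4: f_y(4, y) = -3*y**2 + 14*y - 16; vanishes at y ∈ {2}. (4, 2): f_x = -6 ≠ 0.
Only singular point on the grid: (3, 2).
Classify: substitute x = 3 + u, y = 2 + v and expand: f = -2*u**3 - v**3 + v**2.
No constant or linear terms (consistent with a singular point). Quadratic part: v**2. Cubic part: -2*u**3 - v**3.
The quadratic part v**2 is a perfect square, so there is a single (double) tangent line v = 0, i.e. y = 2. Restricting the cubic part to that line (v = 0) leaves -2*u**3 ≠ 0, so f is not divisible by v and the branch is v² ≈ 2*u**3 to lowest order — this is a cusp.
Classification: cusp.


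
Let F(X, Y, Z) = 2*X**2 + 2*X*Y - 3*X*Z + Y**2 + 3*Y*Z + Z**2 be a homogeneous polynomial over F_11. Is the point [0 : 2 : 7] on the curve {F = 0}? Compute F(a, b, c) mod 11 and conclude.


F(0,2,7) ≡ 7 (mod 11); P is NOT on the curve.

Evaluate F(0, 2, 7) term-by-term (mod 11).
  2*X**2 ↦ 2·0·1·1 = 0
  2*X*Y ↦ 2·0·2·1 = 0
  -3*X*Z ↦ -3·0·1·7 = 0
  Y**2 ↦ 1·1·4·1 = 4
  3*Y*Z ↦ 3·1·2·7 = 42
  Z**2 ↦ 1·1·1·49 = 49
Sum: F(0, 2, 7) = (0) + (0) + (0) + (4) + (42) + (49) = 95.
Reducing mod 11: 95 ≡ 7 (mod 11).
Since F(a, b, c) ≡ 7 ≠ 0 (mod 11), P does NOT lie on the curve.


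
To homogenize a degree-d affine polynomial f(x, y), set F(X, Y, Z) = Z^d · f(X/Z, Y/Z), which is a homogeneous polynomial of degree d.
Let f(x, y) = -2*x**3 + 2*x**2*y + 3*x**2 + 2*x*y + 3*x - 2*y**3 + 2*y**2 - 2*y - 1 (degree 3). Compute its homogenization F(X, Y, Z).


F(X, Y, Z) = -2*X**3 + 2*X**2*Y + 3*X**2*Z + 2*X*Y*Z + 3*X*Z**2 - 2*Y**3 + 2*Y**2*Z - 2*Y*Z**2 - Z**3

deg(f) = 3.
Substitute x = X/Z, y = Y/Z into f, then multiply by Z^3.
  monomial -2·x^3·y^0 ↦ -2·X^3·Y^0·Z^0.
  monomial 2·x^2·y^1 ↦ 2·X^2·Y^1·Z^0.
  monomial 3·x^2·y^0 ↦ 3·X^2·Y^0·Z^1.
  monomial 2·x^1·y^1 ↦ 2·X^1·Y^1·Z^1.
  monomial 3·x^1·y^0 ↦ 3·X^1·Y^0·Z^2.
  monomial -2·x^0·y^3 ↦ -2·X^0·Y^3·Z^0.
  monomial 2·x^0·y^2 ↦ 2·X^0·Y^2·Z^1.
  monomial -2·x^0·y^1 ↦ -2·X^0·Y^1·Z^2.
  monomial -1·x^0·y^0 ↦ -1·X^0·Y^0·Z^3.
Collecting: F(X, Y, Z) = -2*X**3 + 2*X**2*Y + 3*X**2*Z + 2*X*Y*Z + 3*X*Z**2 - 2*Y**3 + 2*Y**2*Z - 2*Y*Z**2 - Z**3.


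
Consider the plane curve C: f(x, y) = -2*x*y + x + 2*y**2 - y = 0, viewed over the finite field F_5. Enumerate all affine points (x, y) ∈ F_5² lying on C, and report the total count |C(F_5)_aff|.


Affine F_5-points: {(0, 0), (0, 3), (1, 1), (1, 3), (2, 2), (2, 3), (3, 3), (4, 3), (4, 4)}; count = 9.

For each of the 25 pairs (x, y) ∈ F_5², evaluate f(x, y) mod 5. Record the zeros.
  x = 0: [0↦0, 1↦1, 2↦1, 3↦0, 4↦3]  zeros at y ∈ {0, 3}
  x = 1: [0↦1, 1↦0, 2↦3, 3↦0, 4↦1]  zeros at y ∈ {1, 3}
  x = 2: [0↦2, 1↦4, 2↦0, 3↦0, 4↦4]  zeros at y ∈ {2, 3}
  x = 3: [0↦3, 1↦3, 2↦2, 3↦0, 4↦2]  zeros at y ∈ {3}
  x = 4: [0↦4, 1↦2, 2↦4, 3↦0, 4↦0]  zeros at y ∈ {3, 4}
Collecting zeros: affine points = {(0, 0), (0, 3), (1, 1), (1, 3), (2, 2), (2, 3), (3, 3), (4, 3), (4, 4)}.
Total count |C(F_5)_aff| = 9.


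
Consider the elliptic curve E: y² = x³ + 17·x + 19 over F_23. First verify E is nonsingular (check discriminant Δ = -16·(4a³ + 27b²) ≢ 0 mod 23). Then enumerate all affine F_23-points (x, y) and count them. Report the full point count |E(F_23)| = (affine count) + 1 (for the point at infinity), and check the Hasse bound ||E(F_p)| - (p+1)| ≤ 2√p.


Affine points = {(4, 6), (4, 17), (8, 0), (9, 2), (9, 21), (10, 4), (10, 19), (17, 0), (18, 4), (18, 19), (19, 5), (19, 18), (21, 0), (22, 1), (22, 22)}; affine count = 15; |E(F_23)| = 16.

Discriminant check: Δ ∝ 4a³ + 27b² = 4·17³ + 27·19² = 4·4913 + 27·361 ≡ 5 (mod 23). Nonzero ⇒ E is nonsingular.
For each x ∈ F_23, compute rhs = x³ + 17·x + 19 mod 23, then count y ∈ F_23 with y² ≡ rhs.
  x = 0: rhs = 19, matching y values: none (0 points).
  x = 1: rhs = 14, matching y values: none (0 points).
  x = 2: rhs = 15, matching y values: none (0 points).
  x = 3: rhs = 5, matching y values: none (0 points).
  x = 4: rhs = 13, matching y values: 6, 17 (2 points).
  x = 5: rhs = 22, matching y values: none (0 points).
  x = 6: rhs = 15, matching y values: none (0 points).
  x = 7: rhs = 21, matching y values: none (0 points).
  x = 8: rhs = 0, matching y values: 0 (1 points).
  x = 9: rhs = 4, matching y values: 2, 21 (2 points).
  x = 10: rhs = 16, matching y values: 4, 19 (2 points).
  x = 11: rhs = 19, matching y values: none (0 points).
  x = 12: rhs = 19, matching y values: none (0 points).
  x = 13: rhs = 22, matching y values: none (0 points).
  x = 14: rhs = 11, matching y values: none (0 points).
  x = 15: rhs = 15, matching y values: none (0 points).
  x = 16: rhs = 17, matching y values: none (0 points).
  x = 17: rhs = 0, matching y values: 0 (1 points).
  x = 18: rhs = 16, matching y values: 4, 19 (2 points).
  x = 19: rhs = 2, matching y values: 5, 18 (2 points).
  x = 20: rhs = 10, matching y values: none (0 points).
  x = 21: rhs = 0, matching y values: 0 (1 points).
  x = 22: rhs = 1, matching y values: 1, 22 (2 points).
Total affine count: 15.
Full point count |E(F_23)| = 15 + 1 = 16.
Hasse bound: |16 − (23+1)| = |-8| = 8 ≤ 2√23 ≈ 9.5917 ✓.


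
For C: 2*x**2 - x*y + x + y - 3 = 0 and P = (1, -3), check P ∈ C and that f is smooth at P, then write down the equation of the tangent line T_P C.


Tangent line at P: 8*x - 8 = 0.

Step 1: f(1, -3) = 0, so P lies on C.
Step 2: partial derivatives
  f_x(x, y) = 4*x - y + 1, f_y(x, y) = 1 - x.
  f_x(P) = 8, f_y(P) = 0 (gradient nonzero, so P is smooth).
Step 3: tangent line at P: 8·(x − 1) + 0·(y − -3) = 0.
Expanding: 8*x - 8 = 0.


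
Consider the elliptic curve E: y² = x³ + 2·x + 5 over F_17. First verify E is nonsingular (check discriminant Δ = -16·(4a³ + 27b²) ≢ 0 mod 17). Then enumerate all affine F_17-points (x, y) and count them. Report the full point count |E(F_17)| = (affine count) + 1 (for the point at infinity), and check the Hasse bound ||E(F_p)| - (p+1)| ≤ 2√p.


Affine points = {(1, 5), (1, 12), (2, 0), (3, 2), (3, 15), (4, 3), (4, 14), (5, 2), (5, 15), (9, 2), (9, 15), (11, 7), (11, 10), (13, 1), (13, 16), (16, 6), (16, 11)}; affine count = 17; |E(F_17)| = 18.

Discriminant check: Δ ∝ 4a³ + 27b² = 4·2³ + 27·5² = 4·8 + 27·25 ≡ 10 (mod 17). Nonzero ⇒ E is nonsingular.
For each x ∈ F_17, compute rhs = x³ + 2·x + 5 mod 17, then count y ∈ F_17 with y² ≡ rhs.
  x = 0: rhs = 5, matching y values: none (0 points).
  x = 1: rhs = 8, matching y values: 5, 12 (2 points).
  x = 2: rhs = 0, matching y values: 0 (1 points).
  x = 3: rhs = 4, matching y values: 2, 15 (2 points).
  x = 4: rhs = 9, matching y values: 3, 14 (2 points).
  x = 5: rhs = 4, matching y values: 2, 15 (2 points).
  x = 6: rhs = 12, matching y values: none (0 points).
  x = 7: rhs = 5, matching y values: none (0 points).
  x = 8: rhs = 6, matching y values: none (0 points).
  x = 9: rhs = 4, matching y values: 2, 15 (2 points).
  x = 10: rhs = 5, matching y values: none (0 points).
  x = 11: rhs = 15, matching y values: 7, 10 (2 points).
  x = 12: rhs = 6, matching y values: none (0 points).
  x = 13: rhs = 1, matching y values: 1, 16 (2 points).
  x = 14: rhs = 6, matching y values: none (0 points).
  x = 15: rhs = 10, matching y values: none (0 points).
  x = 16: rhs = 2, matching y values: 6, 11 (2 points).
Total affine count: 17.
Full point count |E(F_17)| = 17 + 1 = 18.
Hasse bound: |18 − (17+1)| = |0| = 0 ≤ 2√17 ≈ 8.2462 ✓.
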